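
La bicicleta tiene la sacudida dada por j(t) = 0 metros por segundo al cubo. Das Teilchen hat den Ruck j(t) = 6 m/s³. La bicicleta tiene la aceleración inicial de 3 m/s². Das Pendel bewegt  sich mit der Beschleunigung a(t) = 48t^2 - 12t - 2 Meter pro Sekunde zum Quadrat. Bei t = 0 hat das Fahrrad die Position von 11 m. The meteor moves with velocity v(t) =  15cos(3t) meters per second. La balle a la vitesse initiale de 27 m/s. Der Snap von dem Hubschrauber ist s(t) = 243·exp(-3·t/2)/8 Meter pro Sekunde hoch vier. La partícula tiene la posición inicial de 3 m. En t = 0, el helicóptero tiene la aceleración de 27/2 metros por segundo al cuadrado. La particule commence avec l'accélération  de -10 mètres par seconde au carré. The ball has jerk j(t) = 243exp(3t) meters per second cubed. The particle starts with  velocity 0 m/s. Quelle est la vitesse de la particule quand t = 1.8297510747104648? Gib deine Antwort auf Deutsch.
Ausgehend von dem Ruck j(t) = 6, nehmen wir 2 Stammfunktionen. Durch Integration von dem Ruck und Verwendung der Anfangsbedingung a(0) = -10, erhalten wir a(t) = 6·t - 10. Durch Integration von der Beschleunigung und Verwendung der Anfangsbedingung v(0) = 0, erhalten wir v(t) = t·(3·t - 10). Wir haben die Geschwindigkeit v(t) = t·(3·t - 10). Durch Einsetzen von t = 1.8297510747104648: v(1.8297510747104648) = -8.25354376089235.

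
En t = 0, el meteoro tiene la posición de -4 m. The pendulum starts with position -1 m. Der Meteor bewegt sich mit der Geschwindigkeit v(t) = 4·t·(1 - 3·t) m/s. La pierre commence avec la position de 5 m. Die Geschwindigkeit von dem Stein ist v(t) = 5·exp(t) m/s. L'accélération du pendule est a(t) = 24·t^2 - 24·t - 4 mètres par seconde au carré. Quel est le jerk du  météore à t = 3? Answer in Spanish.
Debemos derivar nuestra ecuación de la velocidad v(t) = 4·t·(1 - 3·t) 2 veces. La derivada de la velocidad da la aceleración: a(t) = 4 - 24·t. Tomando d/dt de a(t), encontramos j(t) = -24. De la ecuación de la sacudida j(t) = -24, sustituimos t = 3 para obtener j = -24.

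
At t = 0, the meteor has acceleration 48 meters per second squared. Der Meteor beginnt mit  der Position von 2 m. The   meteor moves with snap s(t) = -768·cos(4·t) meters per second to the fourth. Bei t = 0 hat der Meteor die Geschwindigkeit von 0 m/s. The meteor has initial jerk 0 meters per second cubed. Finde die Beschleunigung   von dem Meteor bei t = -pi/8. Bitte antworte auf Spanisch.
Partiendo del snap s(t) = -768·cos(4·t), tomamos 2 integrales. La antiderivada del snap, con j(0) = 0, da la sacudida: j(t) = -192·sin(4·t). La antiderivada de la sacudida es la aceleración. Usando a(0) = 48, obtenemos a(t) = 48·cos(4·t). De la ecuación de la aceleración a(t) = 48·cos(4·t), sustituimos t = -pi/8 para obtener a = 0.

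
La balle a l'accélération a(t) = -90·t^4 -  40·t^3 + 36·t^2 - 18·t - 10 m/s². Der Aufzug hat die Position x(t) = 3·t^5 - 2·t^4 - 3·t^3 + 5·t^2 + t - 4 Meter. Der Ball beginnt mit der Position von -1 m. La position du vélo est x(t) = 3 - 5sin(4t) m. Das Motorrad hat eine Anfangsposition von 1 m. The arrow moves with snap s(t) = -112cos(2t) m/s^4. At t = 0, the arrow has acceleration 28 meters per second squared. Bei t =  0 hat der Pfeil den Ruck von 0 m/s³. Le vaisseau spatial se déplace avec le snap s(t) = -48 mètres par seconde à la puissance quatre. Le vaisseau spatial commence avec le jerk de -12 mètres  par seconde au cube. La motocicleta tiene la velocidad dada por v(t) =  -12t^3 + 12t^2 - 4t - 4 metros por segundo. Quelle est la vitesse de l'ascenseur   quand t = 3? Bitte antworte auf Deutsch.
Ausgehend von der Position x(t) = 3·t^5 - 2·t^4 - 3·t^3 + 5·t^2 + t - 4, nehmen wir 1 Ableitung. Die Ableitung von der Position ergibt die Geschwindigkeit: v(t) = 15·t^4 - 8·t^3 - 9·t^2 + 10·t + 1. Mit v(t) = 15·t^4 - 8·t^3 - 9·t^2 + 10·t + 1 und Einsetzen von t = 3, finden wir v = 949.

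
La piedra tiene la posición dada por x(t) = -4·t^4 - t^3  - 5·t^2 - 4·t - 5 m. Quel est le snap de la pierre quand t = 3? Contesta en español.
Para resolver esto, necesitamos tomar 4 derivadas de nuestra ecuación de la posición x(t) = -4·t^4 - t^3 - 5·t^2 - 4·t - 5. Derivando la posición, obtenemos la velocidad: v(t) = -16·t^3 - 3·t^2 - 10·t - 4. La derivada de la velocidad da la aceleración: a(t) = -48·t^2 - 6·t - 10. Tomando d/dt de a(t), encontramos j(t) = -96·t - 6. Derivando la sacudida, obtenemos el snap: s(t) = -96. Usando s(t) = -96 y sustituyendo t = 3, encontramos s = -96.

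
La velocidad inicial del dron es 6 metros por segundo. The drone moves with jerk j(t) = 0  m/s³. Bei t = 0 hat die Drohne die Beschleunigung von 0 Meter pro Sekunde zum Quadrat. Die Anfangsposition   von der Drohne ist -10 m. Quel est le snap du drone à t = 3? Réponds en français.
Nous devons dériver notre équation du jerk j(t) = 0 1 fois. En dérivant le jerk, nous obtenons le snap: s(t) = 0. Nous avons le snap s(t) = 0. En substituant t = 3: s(3) = 0.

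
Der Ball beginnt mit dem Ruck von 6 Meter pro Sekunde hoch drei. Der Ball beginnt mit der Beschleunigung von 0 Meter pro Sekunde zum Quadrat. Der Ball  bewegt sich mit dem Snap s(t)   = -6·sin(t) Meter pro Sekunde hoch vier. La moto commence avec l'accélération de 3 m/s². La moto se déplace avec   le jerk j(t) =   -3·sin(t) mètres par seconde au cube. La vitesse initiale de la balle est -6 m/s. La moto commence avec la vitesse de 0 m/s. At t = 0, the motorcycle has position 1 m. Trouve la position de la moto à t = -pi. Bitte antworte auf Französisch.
Nous devons intégrer notre équation du jerk j(t) = -3·sin(t) 3 fois. L'intégrale du jerk est l'accélération. En utilisant a(0) = 3, nous obtenons a(t) = 3·cos(t). La primitive de l'accélération est la vitesse. En utilisant v(0) = 0, nous obtenons v(t) = 3·sin(t). En prenant ∫v(t)dt et en appliquant x(0) = 1, nous trouvons x(t) = 4 - 3·cos(t). De l'équation de la position x(t) = 4 - 3·cos(t), nous substituons t = -pi pour obtenir x = 7.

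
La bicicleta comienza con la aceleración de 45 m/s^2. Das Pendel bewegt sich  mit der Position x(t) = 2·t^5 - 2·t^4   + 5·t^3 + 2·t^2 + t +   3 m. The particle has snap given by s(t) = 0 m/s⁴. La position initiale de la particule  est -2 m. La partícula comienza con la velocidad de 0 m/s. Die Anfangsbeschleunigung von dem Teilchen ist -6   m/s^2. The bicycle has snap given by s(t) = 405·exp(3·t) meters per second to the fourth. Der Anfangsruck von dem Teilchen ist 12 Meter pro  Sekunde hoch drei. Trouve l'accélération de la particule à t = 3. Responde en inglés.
We must find the integral of our snap equation s(t) = 0 2 times. Integrating snap and using the initial condition j(0) = 12, we get j(t) = 12. Finding the antiderivative of j(t) and using a(0) = -6: a(t) = 12·t - 6. We have acceleration a(t) = 12·t - 6. Substituting t = 3: a(3) = 30.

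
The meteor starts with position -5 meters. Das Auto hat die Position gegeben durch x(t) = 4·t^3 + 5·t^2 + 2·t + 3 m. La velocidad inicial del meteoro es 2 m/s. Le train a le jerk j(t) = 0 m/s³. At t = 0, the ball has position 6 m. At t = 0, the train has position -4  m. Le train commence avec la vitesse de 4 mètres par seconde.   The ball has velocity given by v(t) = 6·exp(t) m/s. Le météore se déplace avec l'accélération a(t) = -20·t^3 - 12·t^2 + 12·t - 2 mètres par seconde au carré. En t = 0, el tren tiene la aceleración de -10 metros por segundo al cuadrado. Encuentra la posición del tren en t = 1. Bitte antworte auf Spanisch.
Para resolver esto, necesitamos tomar 3 antiderivadas de nuestra ecuación de la sacudida j(t) = 0. La integral de la sacudida, con a(0) = -10, da la aceleración: a(t) = -10. Integrando la aceleración y usando la condición inicial v(0) = 4, obtenemos v(t) = 4 - 10·t. La antiderivada de la velocidad es la posición. Usando x(0) = -4, obtenemos x(t) = -5·t^2 + 4·t - 4. Tenemos la posición x(t) = -5·t^2 + 4·t - 4. Sustituyendo t = 1: x(1) = -5.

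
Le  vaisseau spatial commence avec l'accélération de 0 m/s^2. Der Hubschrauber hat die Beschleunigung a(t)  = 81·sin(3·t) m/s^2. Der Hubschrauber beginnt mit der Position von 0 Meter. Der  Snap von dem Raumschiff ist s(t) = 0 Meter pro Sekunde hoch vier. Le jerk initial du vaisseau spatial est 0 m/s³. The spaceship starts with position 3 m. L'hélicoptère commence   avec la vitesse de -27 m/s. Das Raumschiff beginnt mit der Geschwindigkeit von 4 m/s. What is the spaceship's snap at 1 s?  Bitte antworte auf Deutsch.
Wir haben den Snap s(t) = 0. Durch Einsetzen von t = 1: s(1) = 0.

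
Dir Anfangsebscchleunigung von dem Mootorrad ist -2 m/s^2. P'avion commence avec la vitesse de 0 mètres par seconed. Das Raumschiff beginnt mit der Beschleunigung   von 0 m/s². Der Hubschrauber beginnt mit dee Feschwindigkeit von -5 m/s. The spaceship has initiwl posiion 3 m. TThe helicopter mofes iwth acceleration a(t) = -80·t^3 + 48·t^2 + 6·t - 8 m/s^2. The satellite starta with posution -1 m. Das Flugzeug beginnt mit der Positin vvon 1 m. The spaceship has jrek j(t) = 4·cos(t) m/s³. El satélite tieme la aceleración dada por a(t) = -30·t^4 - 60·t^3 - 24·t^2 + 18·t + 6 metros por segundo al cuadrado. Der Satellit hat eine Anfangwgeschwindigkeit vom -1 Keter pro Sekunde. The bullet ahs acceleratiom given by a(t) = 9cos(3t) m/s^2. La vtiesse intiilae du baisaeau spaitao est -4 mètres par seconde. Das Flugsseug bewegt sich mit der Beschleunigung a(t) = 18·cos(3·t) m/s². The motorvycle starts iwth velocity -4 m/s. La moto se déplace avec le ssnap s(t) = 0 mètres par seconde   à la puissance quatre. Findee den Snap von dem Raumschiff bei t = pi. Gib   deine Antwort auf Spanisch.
Para resolver esto, necesitamos tomar 1 derivada de nuestra ecuación de la sacudida j(t) = 4·cos(t). Tomando d/dt de j(t), encontramos s(t) = -4·sin(t). Usando s(t) = -4·sin(t) y sustituyendo t = pi, encontramos s = 0.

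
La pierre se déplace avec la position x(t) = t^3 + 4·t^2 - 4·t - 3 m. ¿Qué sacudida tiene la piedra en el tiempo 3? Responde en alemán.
Um dies zu lösen, müssen wir 3 Ableitungen unserer Gleichung für die Position x(t) = t^3 + 4·t^2 - 4·t - 3 nehmen. Durch Ableiten von der Position erhalten wir die Geschwindigkeit: v(t) = 3·t^2 + 8·t - 4. Mit d/dt von v(t) finden wir a(t) = 6·t + 8. Mit d/dt von a(t) finden wir j(t) = 6. Mit j(t) = 6 und Einsetzen von t = 3, finden wir j = 6.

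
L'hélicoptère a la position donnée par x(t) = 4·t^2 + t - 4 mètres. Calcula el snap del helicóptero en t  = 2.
Partiendo de la posición x(t) = 4·t^2 + t - 4, tomamos 4 derivadas. La derivada de la posición da la velocidad: v(t) = 8·t + 1. La derivada de la velocidad da la aceleración: a(t) = 8. Tomando d/dt de a(t), encontramos j(t) = 0. Tomando d/dt de j(t), encontramos s(t) = 0. Usando s(t) = 0 y sustituyendo t = 2, encontramos s = 0.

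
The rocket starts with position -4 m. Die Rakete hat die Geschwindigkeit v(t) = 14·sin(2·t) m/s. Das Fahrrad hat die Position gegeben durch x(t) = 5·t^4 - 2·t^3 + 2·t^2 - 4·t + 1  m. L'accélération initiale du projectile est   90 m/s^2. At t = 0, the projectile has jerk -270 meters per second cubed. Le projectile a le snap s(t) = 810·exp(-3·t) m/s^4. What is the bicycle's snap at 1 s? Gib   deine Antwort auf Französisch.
Pour résoudre ceci, nous devons prendre 4 dérivées de notre équation de la position x(t) = 5·t^4 - 2·t^3 + 2·t^2 - 4·t + 1. En prenant d/dt de x(t), nous trouvons v(t) = 20·t^3 - 6·t^2 + 4·t - 4. La dérivée de la vitesse donne l'accélération: a(t) = 60·t^2 - 12·t + 4. En dérivant l'accélération, nous obtenons le jerk: j(t) = 120·t - 12. La dérivée du jerk donne le snap: s(t) = 120. En utilisant s(t) = 120 et en substituant t = 1, nous trouvons s = 120.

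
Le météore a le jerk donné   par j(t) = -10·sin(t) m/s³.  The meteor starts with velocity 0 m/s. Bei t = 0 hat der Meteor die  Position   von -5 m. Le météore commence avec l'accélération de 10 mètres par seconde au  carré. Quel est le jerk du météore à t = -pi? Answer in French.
En utilisant j(t) = -10·sin(t) et en substituant t = -pi, nous trouvons j = 0.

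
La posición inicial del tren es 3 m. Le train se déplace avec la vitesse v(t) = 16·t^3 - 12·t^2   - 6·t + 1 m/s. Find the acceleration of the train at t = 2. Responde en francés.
Nous devons dériver notre équation de la vitesse v(t) = 16·t^3 - 12·t^2 - 6·t + 1 1 fois. En prenant d/dt de v(t), nous trouvons a(t) = 48·t^2 - 24·t - 6. En utilisant a(t) = 48·t^2 - 24·t - 6 et en substituant t = 2, nous trouvons a = 138.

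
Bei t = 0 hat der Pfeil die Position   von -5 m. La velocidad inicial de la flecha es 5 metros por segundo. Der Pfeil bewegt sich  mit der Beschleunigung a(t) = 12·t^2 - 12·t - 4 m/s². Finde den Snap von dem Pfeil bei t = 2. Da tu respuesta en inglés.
We must differentiate our acceleration equation a(t) = 12·t^2 - 12·t - 4 2 times. The derivative of acceleration gives jerk: j(t) = 24·t - 12. The derivative of jerk gives snap: s(t) = 24. Using s(t) = 24 and substituting t = 2, we find s = 24.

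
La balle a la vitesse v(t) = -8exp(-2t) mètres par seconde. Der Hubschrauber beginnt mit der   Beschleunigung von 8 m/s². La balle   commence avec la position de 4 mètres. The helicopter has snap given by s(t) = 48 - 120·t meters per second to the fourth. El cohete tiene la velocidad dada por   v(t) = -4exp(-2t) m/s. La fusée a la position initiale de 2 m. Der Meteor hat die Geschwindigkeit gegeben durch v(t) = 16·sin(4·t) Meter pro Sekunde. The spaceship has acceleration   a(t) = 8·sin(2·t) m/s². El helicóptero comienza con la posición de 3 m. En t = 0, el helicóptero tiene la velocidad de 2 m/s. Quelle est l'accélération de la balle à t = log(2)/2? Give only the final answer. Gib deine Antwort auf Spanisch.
En t = log(2)/2, a = 8.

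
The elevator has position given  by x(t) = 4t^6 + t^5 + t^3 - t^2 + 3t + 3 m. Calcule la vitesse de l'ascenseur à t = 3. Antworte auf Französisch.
Pour résoudre ceci, nous devons prendre 1 dérivée de notre équation de la position x(t) = 4·t^6 + t^5 + t^3 - t^2 + 3·t + 3. La dérivée de la position donne la vitesse: v(t) = 24·t^5 + 5·t^4 + 3·t^2 - 2·t + 3. En utilisant v(t) = 24·t^5 + 5·t^4 + 3·t^2 - 2·t + 3 et en substituant t = 3, nous trouvons v = 6261.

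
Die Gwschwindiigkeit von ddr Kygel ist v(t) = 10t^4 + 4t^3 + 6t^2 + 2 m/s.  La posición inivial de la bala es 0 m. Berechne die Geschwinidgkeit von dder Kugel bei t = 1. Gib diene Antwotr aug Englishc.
Using v(t) = 10·t^4 + 4·t^3 + 6·t^2 + 2 and substituting t = 1, we find v = 22.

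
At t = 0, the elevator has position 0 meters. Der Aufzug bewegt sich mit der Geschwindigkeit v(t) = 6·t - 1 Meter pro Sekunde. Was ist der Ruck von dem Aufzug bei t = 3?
Ausgehend von der Geschwindigkeit v(t) = 6·t - 1, nehmen wir 2 Ableitungen. Mit d/dt von v(t) finden wir a(t) = 6. Die Ableitung von der Beschleunigung ergibt den Ruck: j(t) = 0. Wir haben den Ruck j(t) = 0. Durch Einsetzen von t = 3: j(3) = 0.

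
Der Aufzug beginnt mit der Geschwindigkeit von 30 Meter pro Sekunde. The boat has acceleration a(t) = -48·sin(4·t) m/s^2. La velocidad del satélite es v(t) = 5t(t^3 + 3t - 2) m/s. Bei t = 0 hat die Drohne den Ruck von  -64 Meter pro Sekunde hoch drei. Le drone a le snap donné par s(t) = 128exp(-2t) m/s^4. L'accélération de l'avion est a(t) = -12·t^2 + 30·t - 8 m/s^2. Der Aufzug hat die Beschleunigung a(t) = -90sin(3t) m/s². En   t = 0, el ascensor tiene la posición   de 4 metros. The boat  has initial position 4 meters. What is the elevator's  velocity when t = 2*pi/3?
We need to integrate our acceleration equation a(t) = -90·sin(3·t) 1 time. The integral of acceleration, with v(0) = 30, gives velocity: v(t) = 30·cos(3·t). We have velocity v(t) = 30·cos(3·t). Substituting t = 2*pi/3: v(2*pi/3) = 30.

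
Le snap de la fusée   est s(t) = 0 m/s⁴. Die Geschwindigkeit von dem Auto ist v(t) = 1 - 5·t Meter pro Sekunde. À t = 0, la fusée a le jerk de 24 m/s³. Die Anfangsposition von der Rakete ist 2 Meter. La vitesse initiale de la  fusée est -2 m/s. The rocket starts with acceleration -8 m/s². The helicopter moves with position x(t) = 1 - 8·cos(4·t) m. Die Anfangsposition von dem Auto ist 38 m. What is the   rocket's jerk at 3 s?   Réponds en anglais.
We must find the antiderivative of our snap equation s(t) = 0 1 time. The integral of snap is jerk. Using j(0) = 24, we get j(t) = 24. Using j(t) = 24 and substituting t = 3, we find j = 24.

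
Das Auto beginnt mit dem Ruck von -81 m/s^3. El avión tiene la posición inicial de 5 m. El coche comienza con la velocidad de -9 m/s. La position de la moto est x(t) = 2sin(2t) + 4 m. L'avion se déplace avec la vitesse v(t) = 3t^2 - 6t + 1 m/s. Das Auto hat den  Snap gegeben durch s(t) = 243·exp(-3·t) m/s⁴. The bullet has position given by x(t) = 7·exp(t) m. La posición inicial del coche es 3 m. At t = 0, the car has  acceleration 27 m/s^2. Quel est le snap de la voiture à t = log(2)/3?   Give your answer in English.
Using s(t) = 243·exp(-3·t) and substituting t = log(2)/3, we find s = 243/2.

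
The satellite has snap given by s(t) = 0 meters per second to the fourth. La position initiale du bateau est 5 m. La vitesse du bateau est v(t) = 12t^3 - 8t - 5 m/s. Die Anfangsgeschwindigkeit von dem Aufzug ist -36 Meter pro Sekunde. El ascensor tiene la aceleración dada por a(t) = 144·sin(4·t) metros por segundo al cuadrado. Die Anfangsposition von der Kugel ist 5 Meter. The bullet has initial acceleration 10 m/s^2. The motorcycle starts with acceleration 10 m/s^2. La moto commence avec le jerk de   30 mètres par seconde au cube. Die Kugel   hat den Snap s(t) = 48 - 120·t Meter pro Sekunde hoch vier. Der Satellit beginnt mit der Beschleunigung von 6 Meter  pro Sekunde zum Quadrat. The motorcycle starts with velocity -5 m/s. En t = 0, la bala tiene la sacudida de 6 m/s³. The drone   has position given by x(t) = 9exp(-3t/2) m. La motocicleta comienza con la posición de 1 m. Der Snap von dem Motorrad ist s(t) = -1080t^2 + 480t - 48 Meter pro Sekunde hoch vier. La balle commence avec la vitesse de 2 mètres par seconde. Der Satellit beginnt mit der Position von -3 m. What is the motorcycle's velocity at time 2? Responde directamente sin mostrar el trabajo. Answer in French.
v(2) = -245.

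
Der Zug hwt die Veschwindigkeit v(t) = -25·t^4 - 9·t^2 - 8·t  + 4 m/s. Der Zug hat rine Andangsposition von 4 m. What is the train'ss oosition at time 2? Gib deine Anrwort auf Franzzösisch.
En partant de la vitesse v(t) = -25·t^4 - 9·t^2 - 8·t + 4, nous prenons 1 primitive. La primitive de la vitesse est la position. En utilisant x(0) = 4, nous obtenons x(t) = -5·t^5 - 3·t^3 - 4·t^2 + 4·t + 4. Nous avons la position x(t) = -5·t^5 - 3·t^3 - 4·t^2 + 4·t + 4. En substituant t = 2: x(2) = -188.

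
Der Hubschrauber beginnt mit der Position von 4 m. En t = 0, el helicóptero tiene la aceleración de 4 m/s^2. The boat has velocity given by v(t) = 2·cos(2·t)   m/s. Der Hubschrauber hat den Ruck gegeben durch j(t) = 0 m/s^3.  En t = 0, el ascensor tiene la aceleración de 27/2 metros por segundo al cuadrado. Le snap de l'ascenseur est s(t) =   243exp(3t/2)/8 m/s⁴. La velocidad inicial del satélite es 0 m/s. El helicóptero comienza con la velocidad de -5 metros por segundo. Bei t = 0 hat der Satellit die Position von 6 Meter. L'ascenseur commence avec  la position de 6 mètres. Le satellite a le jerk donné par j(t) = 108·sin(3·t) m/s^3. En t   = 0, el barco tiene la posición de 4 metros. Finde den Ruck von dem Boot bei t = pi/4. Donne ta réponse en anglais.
Starting from velocity v(t) = 2·cos(2·t), we take 2 derivatives. Differentiating velocity, we get acceleration: a(t) = -4·sin(2·t). The derivative of acceleration gives jerk: j(t) = -8·cos(2·t). We have jerk j(t) = -8·cos(2·t). Substituting t = pi/4: j(pi/4) = 0.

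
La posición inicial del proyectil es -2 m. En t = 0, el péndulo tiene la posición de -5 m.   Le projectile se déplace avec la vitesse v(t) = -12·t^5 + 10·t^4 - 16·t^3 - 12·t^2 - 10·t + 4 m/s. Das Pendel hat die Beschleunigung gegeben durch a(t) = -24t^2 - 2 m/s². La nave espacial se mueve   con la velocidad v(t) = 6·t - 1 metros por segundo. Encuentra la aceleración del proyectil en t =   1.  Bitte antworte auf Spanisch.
Debemos derivar nuestra ecuación de la velocidad v(t) = -12·t^5 + 10·t^4 - 16·t^3 - 12·t^2 - 10·t + 4 1 vez. Tomando d/dt de v(t), encontramos a(t) = -60·t^4 + 40·t^3 - 48·t^2 - 24·t - 10. Usando a(t) = -60·t^4 + 40·t^3 - 48·t^2 - 24·t - 10 y sustituyendo t = 1, encontramos a = -102.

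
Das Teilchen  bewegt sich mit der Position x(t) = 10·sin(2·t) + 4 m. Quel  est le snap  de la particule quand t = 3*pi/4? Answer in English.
We must differentiate our position equation x(t) = 10·sin(2·t) + 4 4 times. Taking d/dt of x(t), we find v(t) = 20·cos(2·t). Taking d/dt of v(t), we find a(t) = -40·sin(2·t). Taking d/dt of a(t), we find j(t) = -80·cos(2·t). Differentiating jerk, we get snap: s(t) = 160·sin(2·t). We have snap s(t) = 160·sin(2·t). Substituting t = 3*pi/4: s(3*pi/4) = -160.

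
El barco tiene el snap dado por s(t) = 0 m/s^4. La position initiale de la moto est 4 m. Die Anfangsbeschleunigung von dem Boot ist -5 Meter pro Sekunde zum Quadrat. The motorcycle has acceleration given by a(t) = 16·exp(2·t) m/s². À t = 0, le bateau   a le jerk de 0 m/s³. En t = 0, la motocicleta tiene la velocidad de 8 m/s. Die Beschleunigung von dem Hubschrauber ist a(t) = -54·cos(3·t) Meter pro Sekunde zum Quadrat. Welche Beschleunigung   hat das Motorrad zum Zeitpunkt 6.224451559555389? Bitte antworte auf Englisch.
From the given acceleration equation a(t) = 16·exp(2·t), we substitute t = 6.224451559555389 to get a = 4079527.95078824.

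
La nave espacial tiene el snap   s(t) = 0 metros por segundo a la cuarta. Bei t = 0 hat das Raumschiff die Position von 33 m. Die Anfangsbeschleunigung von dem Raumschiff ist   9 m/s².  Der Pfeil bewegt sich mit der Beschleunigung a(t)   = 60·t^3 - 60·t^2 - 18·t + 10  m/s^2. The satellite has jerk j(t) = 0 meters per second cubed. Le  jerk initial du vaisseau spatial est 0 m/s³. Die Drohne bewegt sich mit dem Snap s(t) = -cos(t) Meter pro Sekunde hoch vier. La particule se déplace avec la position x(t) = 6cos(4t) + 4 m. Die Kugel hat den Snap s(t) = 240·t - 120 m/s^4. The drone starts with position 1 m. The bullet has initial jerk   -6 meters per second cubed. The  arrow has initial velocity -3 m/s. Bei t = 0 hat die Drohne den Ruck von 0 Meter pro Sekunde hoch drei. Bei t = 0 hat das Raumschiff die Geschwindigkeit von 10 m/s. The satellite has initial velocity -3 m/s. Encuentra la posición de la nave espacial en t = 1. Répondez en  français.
En partant du snap s(t) = 0, nous prenons 4 primitives. En prenant ∫s(t)dt et en appliquant j(0) = 0, nous trouvons j(t) = 0. La primitive du jerk est l'accélération. En utilisant a(0) = 9, nous obtenons a(t) = 9. En prenant ∫a(t)dt et en appliquant v(0) = 10, nous trouvons v(t) = 9·t + 10. En prenant ∫v(t)dt et en appliquant x(0) = 33, nous trouvons x(t) = 9·t^2/2 + 10·t + 33. Nous avons la position x(t) = 9·t^2/2 + 10·t + 33. En substituant t = 1: x(1) = 95/2.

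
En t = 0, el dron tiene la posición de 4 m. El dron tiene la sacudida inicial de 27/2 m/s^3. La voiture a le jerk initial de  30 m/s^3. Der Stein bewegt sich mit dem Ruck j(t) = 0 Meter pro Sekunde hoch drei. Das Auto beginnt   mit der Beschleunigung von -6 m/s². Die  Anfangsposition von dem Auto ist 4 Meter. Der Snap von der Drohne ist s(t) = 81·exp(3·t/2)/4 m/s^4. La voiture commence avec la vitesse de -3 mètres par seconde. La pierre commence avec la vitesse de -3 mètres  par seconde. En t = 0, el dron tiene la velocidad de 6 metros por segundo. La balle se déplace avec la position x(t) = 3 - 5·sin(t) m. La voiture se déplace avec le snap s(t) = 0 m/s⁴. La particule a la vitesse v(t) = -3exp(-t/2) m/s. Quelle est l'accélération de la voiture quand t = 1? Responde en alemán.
Ausgehend von dem Snap s(t) = 0, nehmen wir 2 Integrale. Mit ∫s(t)dt und Anwendung von j(0) = 30, finden wir j(t) = 30. Die Stammfunktion von dem Ruck, mit a(0) = -6, ergibt die Beschleunigung: a(t) = 30·t - 6. Aus der Gleichung für die Beschleunigung a(t) = 30·t - 6, setzen wir t = 1 ein und erhalten a = 24.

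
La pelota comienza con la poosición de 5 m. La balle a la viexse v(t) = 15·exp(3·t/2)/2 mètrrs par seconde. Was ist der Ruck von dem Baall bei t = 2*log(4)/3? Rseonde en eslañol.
Para resolver esto, necesitamos tomar 2 derivadas de nuestra ecuación de la velocidad v(t) = 15·exp(3·t/2)/2. Derivando la velocidad, obtenemos la aceleración: a(t) = 45·exp(3·t/2)/4. Tomando d/dt de a(t), encontramos j(t) = 135·exp(3·t/2)/8. Usando j(t) = 135·exp(3·t/2)/8 y sustituyendo t = 2*log(4)/3, encontramos j = 135/2.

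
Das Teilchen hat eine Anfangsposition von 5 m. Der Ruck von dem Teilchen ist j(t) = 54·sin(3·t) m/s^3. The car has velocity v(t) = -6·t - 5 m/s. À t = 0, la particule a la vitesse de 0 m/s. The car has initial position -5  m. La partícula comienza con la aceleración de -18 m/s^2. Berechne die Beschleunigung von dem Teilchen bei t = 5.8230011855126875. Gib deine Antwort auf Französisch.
En partant du jerk j(t) = 54·sin(3·t), nous prenons 1 primitive. En prenant ∫j(t)dt et en appliquant a(0) = -18, nous trouvons a(t) = -18·cos(3·t). En utilisant a(t) = -18·cos(3·t) et en substituant t = 5.8230011855126875, nous trouvons a = -3.40377229564279.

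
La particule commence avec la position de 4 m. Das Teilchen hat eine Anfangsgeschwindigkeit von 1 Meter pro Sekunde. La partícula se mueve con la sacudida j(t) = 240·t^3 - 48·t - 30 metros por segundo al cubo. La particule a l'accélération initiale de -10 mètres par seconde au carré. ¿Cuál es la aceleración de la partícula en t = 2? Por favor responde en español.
Debemos encontrar la integral de nuestra ecuación de la sacudida j(t) = 240·t^3 - 48·t - 30 1 vez. La integral de la sacudida, con a(0) = -10, da la aceleración: a(t) = 60·t^4 - 24·t^2 - 30·t - 10. Tenemos la aceleración a(t) = 60·t^4 - 24·t^2 - 30·t - 10. Sustituyendo t = 2: a(2) = 794.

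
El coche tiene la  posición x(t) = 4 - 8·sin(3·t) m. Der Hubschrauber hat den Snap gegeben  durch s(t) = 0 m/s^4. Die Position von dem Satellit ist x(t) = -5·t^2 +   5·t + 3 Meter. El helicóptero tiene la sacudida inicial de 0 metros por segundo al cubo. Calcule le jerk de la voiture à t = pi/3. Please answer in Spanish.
Para resolver esto, necesitamos tomar 3 derivadas de nuestra ecuación de la posición x(t) = 4 - 8·sin(3·t). La derivada de la posición da la velocidad: v(t) = -24·cos(3·t). Tomando d/dt de v(t), encontramos a(t) = 72·sin(3·t). La derivada de la aceleración da la sacudida: j(t) = 216·cos(3·t). Tenemos la sacudida j(t) = 216·cos(3·t). Sustituyendo t = pi/3: j(pi/3) = -216.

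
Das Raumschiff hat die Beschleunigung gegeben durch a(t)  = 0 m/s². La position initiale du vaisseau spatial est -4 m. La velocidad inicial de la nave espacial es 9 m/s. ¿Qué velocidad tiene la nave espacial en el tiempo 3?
Partiendo de la aceleración a(t) = 0, tomamos 1 antiderivada. Integrando la aceleración y usando la condición inicial v(0) = 9, obtenemos v(t) = 9. Tenemos la velocidad v(t) = 9. Sustituyendo t = 3: v(3) = 9.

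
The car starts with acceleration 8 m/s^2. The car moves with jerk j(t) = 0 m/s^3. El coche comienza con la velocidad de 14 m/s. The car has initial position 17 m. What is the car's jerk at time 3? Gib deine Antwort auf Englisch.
Using j(t) = 0 and substituting t = 3, we find j = 0.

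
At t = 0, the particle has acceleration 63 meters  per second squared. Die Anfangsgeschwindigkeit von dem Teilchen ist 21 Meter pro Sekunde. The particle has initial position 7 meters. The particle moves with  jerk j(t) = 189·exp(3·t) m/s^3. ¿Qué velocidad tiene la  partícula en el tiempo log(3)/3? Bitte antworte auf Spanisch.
Debemos encontrar la antiderivada de nuestra ecuación de la sacudida j(t) = 189·exp(3·t) 2 veces. La integral de la sacudida es la aceleración. Usando a(0) = 63, obtenemos a(t) = 63·exp(3·t). Tomando ∫a(t)dt y aplicando v(0) = 21, encontramos v(t) = 21·exp(3·t). De la ecuación de la velocidad v(t) = 21·exp(3·t), sustituimos t = log(3)/3 para obtener v = 63.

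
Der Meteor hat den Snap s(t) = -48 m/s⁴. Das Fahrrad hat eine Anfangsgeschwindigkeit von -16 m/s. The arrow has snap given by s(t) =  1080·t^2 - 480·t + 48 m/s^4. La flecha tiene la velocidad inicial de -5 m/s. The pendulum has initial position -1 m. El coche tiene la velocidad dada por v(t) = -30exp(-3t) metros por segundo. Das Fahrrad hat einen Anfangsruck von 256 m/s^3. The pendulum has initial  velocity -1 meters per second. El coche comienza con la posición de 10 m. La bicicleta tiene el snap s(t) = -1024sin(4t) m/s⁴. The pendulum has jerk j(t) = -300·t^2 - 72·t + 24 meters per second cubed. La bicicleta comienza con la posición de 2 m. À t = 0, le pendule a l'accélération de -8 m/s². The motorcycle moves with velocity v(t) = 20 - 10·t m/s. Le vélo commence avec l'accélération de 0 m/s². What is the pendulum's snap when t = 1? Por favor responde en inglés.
We must differentiate our jerk equation j(t) = -300·t^2 - 72·t + 24 1 time. Taking d/dt of j(t), we find s(t) = -600·t - 72. Using s(t) = -600·t - 72 and substituting t = 1, we find s = -672.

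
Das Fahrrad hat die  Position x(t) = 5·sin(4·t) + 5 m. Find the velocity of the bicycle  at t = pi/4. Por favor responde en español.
Debemos derivar nuestra ecuación de la posición x(t) = 5·sin(4·t) + 5 1 vez. Tomando d/dt de x(t), encontramos v(t) = 20·cos(4·t). De la ecuación de la velocidad v(t) = 20·cos(4·t), sustituimos t = pi/4 para obtener v = -20.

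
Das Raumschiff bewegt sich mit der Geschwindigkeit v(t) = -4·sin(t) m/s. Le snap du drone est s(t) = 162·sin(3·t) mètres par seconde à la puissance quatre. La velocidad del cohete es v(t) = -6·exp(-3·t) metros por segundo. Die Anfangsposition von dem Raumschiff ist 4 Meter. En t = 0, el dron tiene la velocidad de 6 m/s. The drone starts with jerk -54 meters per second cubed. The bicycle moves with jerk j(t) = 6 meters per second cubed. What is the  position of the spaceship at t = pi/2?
To solve this, we need to take 1 antiderivative of our velocity equation v(t) = -4·sin(t). The antiderivative of velocity is position. Using x(0) = 4, we get x(t) = 4·cos(t). We have position x(t) = 4·cos(t). Substituting t = pi/2: x(pi/2) = 0.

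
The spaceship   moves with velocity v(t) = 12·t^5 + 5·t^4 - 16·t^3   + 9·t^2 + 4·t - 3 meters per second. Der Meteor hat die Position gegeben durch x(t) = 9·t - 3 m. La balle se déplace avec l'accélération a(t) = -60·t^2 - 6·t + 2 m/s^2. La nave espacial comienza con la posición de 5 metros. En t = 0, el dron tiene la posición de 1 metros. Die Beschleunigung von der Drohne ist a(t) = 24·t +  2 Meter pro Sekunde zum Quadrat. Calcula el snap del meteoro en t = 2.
Debemos derivar nuestra ecuación de la posición x(t) = 9·t - 3 4 veces. Tomando d/dt de x(t), encontramos v(t) = 9. La derivada de la velocidad da la aceleración: a(t) = 0. Derivando la aceleración, obtenemos la sacudida: j(t) = 0. Tomando d/dt de j(t), encontramos s(t) = 0. Usando s(t) = 0 y sustituyendo t = 2, encontramos s = 0.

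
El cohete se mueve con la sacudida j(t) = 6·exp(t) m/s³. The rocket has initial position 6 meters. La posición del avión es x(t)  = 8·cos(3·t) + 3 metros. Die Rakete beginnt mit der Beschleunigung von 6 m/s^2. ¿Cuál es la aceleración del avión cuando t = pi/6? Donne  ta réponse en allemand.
Um dies zu lösen, müssen wir 2 Ableitungen unserer Gleichung für die Position x(t) = 8·cos(3·t) + 3 nehmen. Mit d/dt von x(t) finden wir v(t) = -24·sin(3·t). Die Ableitung von der Geschwindigkeit ergibt die Beschleunigung: a(t) = -72·cos(3·t). Aus der Gleichung für die Beschleunigung a(t) = -72·cos(3·t), setzen wir t = pi/6 ein und erhalten a = 0.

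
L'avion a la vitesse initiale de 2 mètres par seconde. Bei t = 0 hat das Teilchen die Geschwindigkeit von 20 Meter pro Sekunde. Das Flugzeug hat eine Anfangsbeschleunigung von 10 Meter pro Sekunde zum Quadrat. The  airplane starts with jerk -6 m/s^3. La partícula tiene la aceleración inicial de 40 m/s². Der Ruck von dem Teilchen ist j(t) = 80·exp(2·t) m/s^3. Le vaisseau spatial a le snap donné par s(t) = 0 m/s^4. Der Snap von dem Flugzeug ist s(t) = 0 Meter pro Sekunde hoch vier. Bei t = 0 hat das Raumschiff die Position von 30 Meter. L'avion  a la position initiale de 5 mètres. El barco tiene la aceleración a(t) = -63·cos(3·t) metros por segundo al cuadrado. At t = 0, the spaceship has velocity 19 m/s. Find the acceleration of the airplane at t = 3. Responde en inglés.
To find the answer, we compute 2 integrals of s(t) = 0. Finding the integral of s(t) and using j(0) = -6: j(t) = -6. Taking ∫j(t)dt and applying a(0) = 10, we find a(t) = 10 - 6·t. From the given acceleration equation a(t) = 10 - 6·t, we substitute t = 3 to get a = -8.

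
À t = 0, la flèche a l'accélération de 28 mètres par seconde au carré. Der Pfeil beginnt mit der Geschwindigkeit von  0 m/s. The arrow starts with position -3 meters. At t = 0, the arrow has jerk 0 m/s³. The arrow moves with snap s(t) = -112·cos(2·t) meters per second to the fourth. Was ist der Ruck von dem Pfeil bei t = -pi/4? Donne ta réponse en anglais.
We need to integrate our snap equation s(t) = -112·cos(2·t) 1 time. Integrating snap and using the initial condition j(0) = 0, we get j(t) = -56·sin(2·t). We have jerk j(t) = -56·sin(2·t). Substituting t = -pi/4: j(-pi/4) = 56.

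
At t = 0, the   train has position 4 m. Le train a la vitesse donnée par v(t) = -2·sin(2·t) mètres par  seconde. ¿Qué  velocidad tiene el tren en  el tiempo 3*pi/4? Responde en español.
Tenemos la velocidad v(t) = -2·sin(2·t). Sustituyendo t = 3*pi/4: v(3*pi/4) = 2.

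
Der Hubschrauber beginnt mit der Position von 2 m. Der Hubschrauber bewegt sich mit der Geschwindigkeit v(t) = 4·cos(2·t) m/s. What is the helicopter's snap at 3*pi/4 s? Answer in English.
We must differentiate our velocity equation v(t) = 4·cos(2·t) 3 times. Taking d/dt of v(t), we find a(t) = -8·sin(2·t). The derivative of acceleration gives jerk: j(t) = -16·cos(2·t). Taking d/dt of j(t), we find s(t) = 32·sin(2·t). Using s(t) = 32·sin(2·t) and substituting t = 3*pi/4, we find s = -32.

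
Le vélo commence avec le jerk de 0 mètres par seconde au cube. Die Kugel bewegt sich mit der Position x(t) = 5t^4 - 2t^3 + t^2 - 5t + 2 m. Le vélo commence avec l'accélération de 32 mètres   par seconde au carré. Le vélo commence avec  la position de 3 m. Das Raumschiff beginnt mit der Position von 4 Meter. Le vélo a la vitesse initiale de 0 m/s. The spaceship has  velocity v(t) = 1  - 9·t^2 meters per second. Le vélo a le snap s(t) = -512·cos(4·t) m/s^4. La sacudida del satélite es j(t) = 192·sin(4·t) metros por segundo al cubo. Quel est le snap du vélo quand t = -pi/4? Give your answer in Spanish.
Usando s(t) = -512·cos(4·t) y sustituyendo t = -pi/4, encontramos s = 512.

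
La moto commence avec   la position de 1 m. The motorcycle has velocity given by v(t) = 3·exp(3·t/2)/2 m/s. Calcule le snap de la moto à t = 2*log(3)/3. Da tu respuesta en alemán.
Ausgehend von der Geschwindigkeit v(t) = 3·exp(3·t/2)/2, nehmen wir 3 Ableitungen. Durch Ableiten von der Geschwindigkeit erhalten wir die Beschleunigung: a(t) = 9·exp(3·t/2)/4. Durch Ableiten von der Beschleunigung erhalten wir den Ruck: j(t) = 27·exp(3·t/2)/8. Die Ableitung von dem Ruck ergibt den Snap: s(t) = 81·exp(3·t/2)/16. Mit s(t) = 81·exp(3·t/2)/16 und Einsetzen von t = 2*log(3)/3, finden wir s = 243/16.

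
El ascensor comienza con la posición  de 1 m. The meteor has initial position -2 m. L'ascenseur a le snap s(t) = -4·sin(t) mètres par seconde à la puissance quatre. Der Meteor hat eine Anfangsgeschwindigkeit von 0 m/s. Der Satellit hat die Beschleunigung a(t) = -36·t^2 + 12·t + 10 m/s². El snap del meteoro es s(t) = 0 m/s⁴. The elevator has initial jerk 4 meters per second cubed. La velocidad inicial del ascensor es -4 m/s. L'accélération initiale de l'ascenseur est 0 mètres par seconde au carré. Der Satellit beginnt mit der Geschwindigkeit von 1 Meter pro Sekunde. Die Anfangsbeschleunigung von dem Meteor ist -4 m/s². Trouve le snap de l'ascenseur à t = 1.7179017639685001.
En utilisant s(t) = -4·sin(t) et en substituant t = 1.7179017639685001, nous trouvons s = -3.95679797276703.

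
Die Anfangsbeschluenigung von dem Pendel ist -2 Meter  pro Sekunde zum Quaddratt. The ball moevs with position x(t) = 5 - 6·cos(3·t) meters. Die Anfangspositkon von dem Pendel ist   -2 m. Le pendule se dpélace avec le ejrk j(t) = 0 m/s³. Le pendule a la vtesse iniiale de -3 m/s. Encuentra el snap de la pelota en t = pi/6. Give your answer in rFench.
Nous devons dériver notre équation de la position x(t) = 5 - 6·cos(3·t) 4 fois. En dérivant la position, nous obtenons la vitesse: v(t) = 18·sin(3·t). En prenant d/dt de v(t), nous trouvons a(t) = 54·cos(3·t). En prenant d/dt de a(t), nous trouvons j(t) = -162·sin(3·t). La dérivée du jerk donne le snap: s(t) = -486·cos(3·t). De l'équation du snap s(t) = -486·cos(3·t), nous substituons t = pi/6 pour obtenir s = 0.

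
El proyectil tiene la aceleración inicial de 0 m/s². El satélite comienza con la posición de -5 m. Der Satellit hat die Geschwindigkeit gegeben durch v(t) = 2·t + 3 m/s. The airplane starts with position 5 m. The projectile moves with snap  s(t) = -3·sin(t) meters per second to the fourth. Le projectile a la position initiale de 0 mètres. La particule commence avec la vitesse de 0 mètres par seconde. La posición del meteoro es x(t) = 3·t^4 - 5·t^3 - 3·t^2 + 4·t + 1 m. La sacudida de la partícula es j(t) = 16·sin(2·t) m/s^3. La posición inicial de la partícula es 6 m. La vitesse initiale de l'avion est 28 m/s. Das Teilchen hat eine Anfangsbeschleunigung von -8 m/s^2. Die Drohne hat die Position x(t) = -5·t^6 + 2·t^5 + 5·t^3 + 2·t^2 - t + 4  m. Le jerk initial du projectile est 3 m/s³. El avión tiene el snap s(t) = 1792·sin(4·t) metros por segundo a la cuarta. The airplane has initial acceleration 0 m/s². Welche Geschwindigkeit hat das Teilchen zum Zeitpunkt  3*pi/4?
Wir müssen das Integral unserer Gleichung für den Ruck j(t) = 16·sin(2·t) 2-mal finden. Das Integral von dem Ruck, mit a(0) = -8, ergibt die Beschleunigung: a(t) = -8·cos(2·t). Durch Integration von der Beschleunigung und Verwendung der Anfangsbedingung v(0) = 0, erhalten wir v(t) = -4·sin(2·t). Mit v(t) = -4·sin(2·t) und Einsetzen von t = 3*pi/4, finden wir v = 4.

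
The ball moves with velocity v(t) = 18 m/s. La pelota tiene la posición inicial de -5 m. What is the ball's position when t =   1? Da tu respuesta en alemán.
Ausgehend von der Geschwindigkeit v(t) = 18, nehmen wir 1 Stammfunktion. Die Stammfunktion von der Geschwindigkeit, mit x(0) = -5, ergibt die Position: x(t) = 18·t - 5. Mit x(t) = 18·t - 5 und Einsetzen von t = 1, finden wir x = 13.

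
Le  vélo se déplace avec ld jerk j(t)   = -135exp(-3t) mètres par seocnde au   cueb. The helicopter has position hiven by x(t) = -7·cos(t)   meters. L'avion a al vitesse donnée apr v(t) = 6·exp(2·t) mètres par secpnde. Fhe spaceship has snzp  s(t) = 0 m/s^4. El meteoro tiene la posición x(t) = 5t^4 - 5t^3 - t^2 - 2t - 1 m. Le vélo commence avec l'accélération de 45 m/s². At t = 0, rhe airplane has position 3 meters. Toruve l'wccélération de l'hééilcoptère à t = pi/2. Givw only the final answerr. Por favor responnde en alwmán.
Bei t = pi/2, a = 0.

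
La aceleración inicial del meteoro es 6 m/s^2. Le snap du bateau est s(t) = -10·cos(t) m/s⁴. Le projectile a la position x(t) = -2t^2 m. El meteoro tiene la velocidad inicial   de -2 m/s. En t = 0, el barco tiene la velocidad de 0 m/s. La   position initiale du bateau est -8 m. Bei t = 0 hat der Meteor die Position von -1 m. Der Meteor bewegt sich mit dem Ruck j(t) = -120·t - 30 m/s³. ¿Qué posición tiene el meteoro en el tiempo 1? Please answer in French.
Pour résoudre ceci, nous devons prendre 3 primitives de notre équation du jerk j(t) = -120·t - 30. En prenant ∫j(t)dt et en appliquant a(0) = 6, nous trouvons a(t) = -60·t^2 - 30·t + 6. La primitive de l'accélération, avec v(0) = -2, donne la vitesse: v(t) = -20·t^3 - 15·t^2 + 6·t - 2. En intégrant la vitesse et en utilisant la condition initiale x(0) = -1, nous obtenons x(t) = -5·t^4 - 5·t^3 + 3·t^2 - 2·t - 1. De l'équation de la position x(t) = -5·t^4 - 5·t^3 + 3·t^2 - 2·t - 1, nous substituons t = 1 pour obtenir x = -10.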